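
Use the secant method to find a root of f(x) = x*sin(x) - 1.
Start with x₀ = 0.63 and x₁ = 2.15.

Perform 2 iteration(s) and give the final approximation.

f(x) = x*sin(x) - 1
x₀ = 0.63, x₁ = 2.15

Secant formula: x_{n+1} = x_n - f(x_n)(x_n - x_{n-1})/(f(x_n) - f(x_{n-1}))

Iteration 1:
  f(0.630000) = -0.628839
  f(2.150000) = 0.799332
  x_2 = 2.150000 - 0.799332×(2.150000 - 0.630000)/(0.799332 - (-0.628839))
       = 1.299272
Iteration 2:
  f(2.150000) = 0.799332
  f(1.299272) = 0.251671
  x_3 = 1.299272 - 0.251671×(1.299272 - 2.150000)/(0.251671 - 0.799332)
       = 0.908331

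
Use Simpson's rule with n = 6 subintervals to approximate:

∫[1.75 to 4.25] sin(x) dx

f(x) = sin(x)
a = 1.75, b = 4.25, n = 6
h = (b - a)/n = 0.416667

Simpson's rule: (h/3)[f(x₀) + 4f(x₁) + 2f(x₂) + ... + f(xₙ)]

x_0 = 1.7500, f(x_0) = 0.983986, coefficient = 1
x_1 = 2.1667, f(x_1) = 0.827660, coefficient = 4
x_2 = 2.5833, f(x_2) = 0.529711, coefficient = 2
x_3 = 3.0000, f(x_3) = 0.141120, coefficient = 4
x_4 = 3.4167, f(x_4) = -0.271618, coefficient = 2
x_5 = 3.8333, f(x_5) = -0.637879, coefficient = 4
x_6 = 4.2500, f(x_6) = -0.894989, coefficient = 1

I ≈ (0.416667/3) × 1.928788 = 0.267887
Exact value: 0.267841
Error: 0.000046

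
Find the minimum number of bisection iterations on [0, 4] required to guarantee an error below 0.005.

We need (b-a)/2^n ≤ 0.005
(4 - 0)/2^n ≤ 0.005
4/2^n ≤ 0.005
2^n ≥ 800
n ≥ log₂(800) = 9.64
n ≥ 10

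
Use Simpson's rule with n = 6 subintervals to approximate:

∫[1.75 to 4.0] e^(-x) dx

f(x) = e^(-x)
a = 1.75, b = 4.0, n = 6
h = (b - a)/n = 0.375000

Simpson's rule: (h/3)[f(x₀) + 4f(x₁) + 2f(x₂) + ... + f(xₙ)]

x_0 = 1.7500, f(x_0) = 0.173774, coefficient = 1
x_1 = 2.1250, f(x_1) = 0.119433, coefficient = 4
x_2 = 2.5000, f(x_2) = 0.082085, coefficient = 2
x_3 = 2.8750, f(x_3) = 0.056416, coefficient = 4
x_4 = 3.2500, f(x_4) = 0.038774, coefficient = 2
x_5 = 3.6250, f(x_5) = 0.026649, coefficient = 4
x_6 = 4.0000, f(x_6) = 0.018316, coefficient = 1

I ≈ (0.375000/3) × 1.243801 = 0.155475
Exact value: 0.155458
Error: 0.000017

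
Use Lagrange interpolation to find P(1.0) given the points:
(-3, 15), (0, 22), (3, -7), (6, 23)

Lagrange interpolation formula:
P(x) = Σ yᵢ × Lᵢ(x)
where Lᵢ(x) = Π_{j≠i} (x - xⱼ)/(xᵢ - xⱼ)

L_0(1.0) = (1.0 - 0)/(-3 - 0) × (1.0 - 3)/(-3 - 3) × (1.0 - 6)/(-3 - 6) = -0.061728
L_1(1.0) = (1.0 - (-3))/(0 - (-3)) × (1.0 - 3)/(0 - 3) × (1.0 - 6)/(0 - 6) = 0.740741
L_2(1.0) = (1.0 - (-3))/(3 - (-3)) × (1.0 - 0)/(3 - 0) × (1.0 - 6)/(3 - 6) = 0.370370
L_3(1.0) = (1.0 - (-3))/(6 - (-3)) × (1.0 - 0)/(6 - 0) × (1.0 - 3)/(6 - 3) = -0.049383

P(1.0) = 15×L_0(1.0) + 22×L_1(1.0) + (-7)×L_2(1.0) + 23×L_3(1.0)
P(1.0) = 11.641975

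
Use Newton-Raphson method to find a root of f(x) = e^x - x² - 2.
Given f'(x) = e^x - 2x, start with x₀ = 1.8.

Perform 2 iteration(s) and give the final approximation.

f(x) = e^x - x² - 2
f'(x) = e^x - 2x
x₀ = 1.8

Newton-Raphson formula: x_{n+1} = x_n - f(x_n)/f'(x_n)

Iteration 1:
  f(1.800000) = 0.809647
  f'(1.800000) = 2.449647
  x_1 = 1.800000 - 0.809647/2.449647 = 1.469484
Iteration 2:
  f(1.469484) = 0.187608
  f'(1.469484) = 1.408024
  x_2 = 1.469484 - 0.187608/1.408024 = 1.336242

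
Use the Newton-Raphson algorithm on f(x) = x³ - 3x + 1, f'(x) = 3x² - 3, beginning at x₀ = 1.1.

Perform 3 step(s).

f(x) = x³ - 3x + 1
f'(x) = 3x² - 3
x₀ = 1.1

Newton-Raphson formula: x_{n+1} = x_n - f(x_n)/f'(x_n)

Iteration 1:
  f(1.100000) = -0.969000
  f'(1.100000) = 0.630000
  x_1 = 1.100000 - (-0.969000)/0.630000 = 2.638095
Iteration 2:
  f(2.638095) = 11.445661
  f'(2.638095) = 17.878639
  x_2 = 2.638095 - 11.445661/17.878639 = 1.997909
Iteration 3:
  f(1.997909) = 2.981206
  f'(1.997909) = 8.974920
  x_3 = 1.997909 - 2.981206/8.974920 = 1.665738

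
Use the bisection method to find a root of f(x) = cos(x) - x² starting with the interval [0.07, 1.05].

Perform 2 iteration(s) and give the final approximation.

f(x) = cos(x) - x²
Initial interval: [0.07, 1.05]

Iteration 1:
  c_1 = (0.070000 + 1.050000)/2 = 0.560000
  f(c_1) = f(0.560000) = 0.533655
  f(a) × f(c) ≥ 0, new interval: [0.560000, 1.050000]
Iteration 2:
  c_2 = (0.560000 + 1.050000)/2 = 0.805000
  f(c_2) = f(0.805000) = 0.045086
  f(a) × f(c) ≥ 0, new interval: [0.805000, 1.050000]

After 2 iteration(s), the approximation is c_2 = 0.805000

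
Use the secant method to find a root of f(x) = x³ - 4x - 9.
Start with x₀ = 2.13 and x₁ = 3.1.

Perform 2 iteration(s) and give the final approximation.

f(x) = x³ - 4x - 9
x₀ = 2.13, x₁ = 3.1

Secant formula: x_{n+1} = x_n - f(x_n)(x_n - x_{n-1})/(f(x_n) - f(x_{n-1}))

Iteration 1:
  f(2.130000) = -7.856403
  f(3.100000) = 8.391000
  x_2 = 3.100000 - 8.391000×(3.100000 - 2.130000)/(8.391000 - (-7.856403))
       = 2.599042
Iteration 2:
  f(3.100000) = 8.391000
  f(2.599042) = -1.839593
  x_3 = 2.599042 - (-1.839593)×(2.599042 - 3.100000)/(-1.839593 - 8.391000)
       = 2.689121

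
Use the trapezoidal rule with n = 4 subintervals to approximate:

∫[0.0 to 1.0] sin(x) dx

f(x) = sin(x)
a = 0.0, b = 1.0, n = 4
h = (b - a)/n = 0.250000

Trapezoidal rule: (h/2)[f(x₀) + 2f(x₁) + 2f(x₂) + ... + f(xₙ)]

x_0 = 0.0000, f(x_0) = 0.000000, coefficient = 1
x_1 = 0.2500, f(x_1) = 0.247404, coefficient = 2
x_2 = 0.5000, f(x_2) = 0.479426, coefficient = 2
x_3 = 0.7500, f(x_3) = 0.681639, coefficient = 2
x_4 = 1.0000, f(x_4) = 0.841471, coefficient = 1

I ≈ (0.250000/2) × 3.658408 = 0.457301
Exact value: 0.459698
Error: 0.002397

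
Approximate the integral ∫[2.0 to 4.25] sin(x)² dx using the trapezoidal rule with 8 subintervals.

f(x) = sin(x)²
a = 2.0, b = 4.25, n = 8
h = (b - a)/n = 0.281250

Trapezoidal rule: (h/2)[f(x₀) + 2f(x₁) + 2f(x₂) + ... + f(xₙ)]

x_0 = 2.0000, f(x_0) = 0.826822, coefficient = 1
x_1 = 2.2812, f(x_1) = 0.574664, coefficient = 2
x_2 = 2.5625, f(x_2) = 0.299499, coefficient = 2
x_3 = 2.8438, f(x_3) = 0.086118, coefficient = 2
x_4 = 3.1250, f(x_4) = 0.000275, coefficient = 2
x_5 = 3.4062, f(x_5) = 0.068423, coefficient = 2
x_6 = 3.6875, f(x_6) = 0.269562, coefficient = 2
x_7 = 3.9688, f(x_7) = 0.541711, coefficient = 2
x_8 = 4.2500, f(x_8) = 0.801006, coefficient = 1

I ≈ (0.281250/2) × 5.308332 = 0.746484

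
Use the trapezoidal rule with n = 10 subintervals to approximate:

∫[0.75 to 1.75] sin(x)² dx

f(x) = sin(x)²
a = 0.75, b = 1.75, n = 10
h = (b - a)/n = 0.100000

Trapezoidal rule: (h/2)[f(x₀) + 2f(x₁) + 2f(x₂) + ... + f(xₙ)]

x_0 = 0.7500, f(x_0) = 0.464631, coefficient = 1
x_1 = 0.8500, f(x_1) = 0.564422, coefficient = 2
x_2 = 0.9500, f(x_2) = 0.661645, coefficient = 2
x_3 = 1.0500, f(x_3) = 0.752423, coefficient = 2
x_4 = 1.1500, f(x_4) = 0.833138, coefficient = 2
x_5 = 1.2500, f(x_5) = 0.900572, coefficient = 2
x_6 = 1.3500, f(x_6) = 0.952036, coefficient = 2
x_7 = 1.4500, f(x_7) = 0.985479, coefficient = 2
x_8 = 1.5500, f(x_8) = 0.999568, coefficient = 2
x_9 = 1.6500, f(x_9) = 0.993740, coefficient = 2
x_10 = 1.7500, f(x_10) = 0.968228, coefficient = 1

I ≈ (0.100000/2) × 16.718905 = 0.835945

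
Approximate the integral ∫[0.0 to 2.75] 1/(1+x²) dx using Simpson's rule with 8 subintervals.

f(x) = 1/(1+x²)
a = 0.0, b = 2.75, n = 8
h = (b - a)/n = 0.343750

Simpson's rule: (h/3)[f(x₀) + 4f(x₁) + 2f(x₂) + ... + f(xₙ)]

x_0 = 0.0000, f(x_0) = 1.000000, coefficient = 1
x_1 = 0.3438, f(x_1) = 0.894323, coefficient = 4
x_2 = 0.6875, f(x_2) = 0.679045, coefficient = 2
x_3 = 1.0312, f(x_3) = 0.484619, coefficient = 4
x_4 = 1.3750, f(x_4) = 0.345946, coefficient = 2
x_5 = 1.7188, f(x_5) = 0.252902, coefficient = 4
x_6 = 2.0625, f(x_6) = 0.190335, coefficient = 2
x_7 = 2.4062, f(x_7) = 0.147275, coefficient = 4
x_8 = 2.7500, f(x_8) = 0.116788, coefficient = 1

I ≈ (0.343750/3) × 10.663914 = 1.221907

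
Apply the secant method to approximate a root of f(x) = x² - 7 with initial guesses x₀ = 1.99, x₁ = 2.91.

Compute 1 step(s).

f(x) = x² - 7
x₀ = 1.99, x₁ = 2.91

Secant formula: x_{n+1} = x_n - f(x_n)(x_n - x_{n-1})/(f(x_n) - f(x_{n-1}))

Iteration 1:
  f(1.990000) = -3.039900
  f(2.910000) = 1.468100
  x_2 = 2.910000 - 1.468100×(2.910000 - 1.990000)/(1.468100 - (-3.039900))
       = 2.610388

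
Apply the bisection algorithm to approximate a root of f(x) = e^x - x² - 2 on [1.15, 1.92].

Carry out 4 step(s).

f(x) = e^x - x² - 2
Initial interval: [1.15, 1.92]

Iteration 1:
  c_1 = (1.150000 + 1.920000)/2 = 1.535000
  f(c_1) = f(1.535000) = 0.285101
  f(a) × f(c) < 0, new interval: [1.150000, 1.535000]
Iteration 2:
  c_2 = (1.150000 + 1.535000)/2 = 1.342500
  f(c_2) = f(1.342500) = 0.026297
  f(a) × f(c) < 0, new interval: [1.150000, 1.342500]
Iteration 3:
  c_3 = (1.150000 + 1.342500)/2 = 1.246250
  f(c_3) = f(1.246250) = -0.075860
  f(a) × f(c) ≥ 0, new interval: [1.246250, 1.342500]
Iteration 4:
  c_4 = (1.246250 + 1.342500)/2 = 1.294375
  f(c_4) = f(1.294375) = -0.026692
  f(a) × f(c) ≥ 0, new interval: [1.294375, 1.342500]

After 4 iteration(s), the approximation is c_4 = 1.294375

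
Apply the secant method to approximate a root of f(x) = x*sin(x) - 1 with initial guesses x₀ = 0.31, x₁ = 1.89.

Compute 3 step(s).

f(x) = x*sin(x) - 1
x₀ = 0.31, x₁ = 1.89

Secant formula: x_{n+1} = x_n - f(x_n)(x_n - x_{n-1})/(f(x_n) - f(x_{n-1}))

Iteration 1:
  f(0.310000) = -0.905432
  f(1.890000) = 0.794528
  x_2 = 1.890000 - 0.794528×(1.890000 - 0.310000)/(0.794528 - (-0.905432))
       = 1.151539
Iteration 2:
  f(1.890000) = 0.794528
  f(1.151539) = 0.051806
  x_3 = 1.151539 - 0.051806×(1.151539 - 1.890000)/(0.051806 - 0.794528)
       = 1.100030
Iteration 3:
  f(1.151539) = 0.051806
  f(1.100030) = -0.019630
  x_4 = 1.100030 - (-0.019630)×(1.100030 - 1.151539)/(-0.019630 - 0.051806)
       = 1.114184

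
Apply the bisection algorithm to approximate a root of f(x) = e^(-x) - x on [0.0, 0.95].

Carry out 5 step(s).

f(x) = e^(-x) - x
Initial interval: [0.0, 0.95]

Iteration 1:
  c_1 = (0.000000 + 0.950000)/2 = 0.475000
  f(c_1) = f(0.475000) = 0.146885
  f(a) × f(c) ≥ 0, new interval: [0.475000, 0.950000]
Iteration 2:
  c_2 = (0.475000 + 0.950000)/2 = 0.712500
  f(c_2) = f(0.712500) = -0.222083
  f(a) × f(c) < 0, new interval: [0.475000, 0.712500]
Iteration 3:
  c_3 = (0.475000 + 0.712500)/2 = 0.593750
  f(c_3) = f(0.593750) = -0.041498
  f(a) × f(c) < 0, new interval: [0.475000, 0.593750]
Iteration 4:
  c_4 = (0.475000 + 0.593750)/2 = 0.534375
  f(c_4) = f(0.534375) = 0.051660
  f(a) × f(c) ≥ 0, new interval: [0.534375, 0.593750]
Iteration 5:
  c_5 = (0.534375 + 0.593750)/2 = 0.564063
  f(c_5) = f(0.564063) = 0.004831
  f(a) × f(c) ≥ 0, new interval: [0.564063, 0.593750]

After 5 iteration(s), the approximation is c_5 = 0.564063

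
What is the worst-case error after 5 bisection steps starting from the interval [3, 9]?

Bisection error bound: |error| ≤ (b-a)/2^n
|error| ≤ (9 - 3)/2^5 = 6/2^5
|error| ≤ 0.1875000000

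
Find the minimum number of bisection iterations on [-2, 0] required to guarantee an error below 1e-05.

We need (b-a)/2^n ≤ 1e-05
(0 - (-2))/2^n ≤ 1e-05
2/2^n ≤ 1e-05
2^n ≥ 200000
n ≥ log₂(200000) = 17.61
n ≥ 18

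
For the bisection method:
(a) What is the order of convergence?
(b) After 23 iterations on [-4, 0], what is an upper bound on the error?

(a) Bisection has linear (order 1) convergence; the error is halved each step.

(b) Error bound = (b-a)/2^n = (0 - (-4))/2^{23}
    = 4/2^{23}

(a) 1 (linear); (b) error ≤ 4.77e-07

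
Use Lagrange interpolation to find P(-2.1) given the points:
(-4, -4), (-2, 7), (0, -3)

Lagrange interpolation formula:
P(x) = Σ yᵢ × Lᵢ(x)
where Lᵢ(x) = Π_{j≠i} (x - xⱼ)/(xᵢ - xⱼ)

L_0(-2.1) = (-2.1 - (-2))/(-4 - (-2)) × (-2.1 - 0)/(-4 - 0) = 0.026250
L_1(-2.1) = (-2.1 - (-4))/(-2 - (-4)) × (-2.1 - 0)/(-2 - 0) = 0.997500
L_2(-2.1) = (-2.1 - (-4))/(0 - (-4)) × (-2.1 - (-2))/(0 - (-2)) = -0.023750

P(-2.1) = (-4)×L_0(-2.1) + 7×L_1(-2.1) + (-3)×L_2(-2.1)
P(-2.1) = 6.948750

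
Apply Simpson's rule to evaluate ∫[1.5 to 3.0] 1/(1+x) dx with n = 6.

f(x) = 1/(1+x)
a = 1.5, b = 3.0, n = 6
h = (b - a)/n = 0.250000

Simpson's rule: (h/3)[f(x₀) + 4f(x₁) + 2f(x₂) + ... + f(xₙ)]

x_0 = 1.5000, f(x_0) = 0.400000, coefficient = 1
x_1 = 1.7500, f(x_1) = 0.363636, coefficient = 4
x_2 = 2.0000, f(x_2) = 0.333333, coefficient = 2
x_3 = 2.2500, f(x_3) = 0.307692, coefficient = 4
x_4 = 2.5000, f(x_4) = 0.285714, coefficient = 2
x_5 = 2.7500, f(x_5) = 0.266667, coefficient = 4
x_6 = 3.0000, f(x_6) = 0.250000, coefficient = 1

I ≈ (0.250000/3) × 5.640077 = 0.470006
Exact value: 0.470004
Error: 0.000003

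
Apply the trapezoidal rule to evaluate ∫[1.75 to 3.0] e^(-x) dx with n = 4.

f(x) = e^(-x)
a = 1.75, b = 3.0, n = 4
h = (b - a)/n = 0.312500

Trapezoidal rule: (h/2)[f(x₀) + 2f(x₁) + 2f(x₂) + ... + f(xₙ)]

x_0 = 1.7500, f(x_0) = 0.173774, coefficient = 1
x_1 = 2.0625, f(x_1) = 0.127136, coefficient = 2
x_2 = 2.3750, f(x_2) = 0.093014, coefficient = 2
x_3 = 2.6875, f(x_3) = 0.068051, coefficient = 2
x_4 = 3.0000, f(x_4) = 0.049787, coefficient = 1

I ≈ (0.312500/2) × 0.799963 = 0.124994
Exact value: 0.123987
Error: 0.001007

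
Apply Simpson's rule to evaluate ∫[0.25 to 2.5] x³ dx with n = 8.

f(x) = x³
a = 0.25, b = 2.5, n = 8
h = (b - a)/n = 0.281250

Simpson's rule: (h/3)[f(x₀) + 4f(x₁) + 2f(x₂) + ... + f(xₙ)]

x_0 = 0.2500, f(x_0) = 0.015625, coefficient = 1
x_1 = 0.5312, f(x_1) = 0.149933, coefficient = 4
x_2 = 0.8125, f(x_2) = 0.536377, coefficient = 2
x_3 = 1.0938, f(x_3) = 1.308441, coefficient = 4
x_4 = 1.3750, f(x_4) = 2.599609, coefficient = 2
x_5 = 1.6562, f(x_5) = 4.543365, coefficient = 4
x_6 = 1.9375, f(x_6) = 7.273193, coefficient = 2
x_7 = 2.2188, f(x_7) = 10.922577, coefficient = 4
x_8 = 2.5000, f(x_8) = 15.625000, coefficient = 1

I ≈ (0.281250/3) × 104.156250 = 9.764648
Exact value: 9.764648
Error: 0.000000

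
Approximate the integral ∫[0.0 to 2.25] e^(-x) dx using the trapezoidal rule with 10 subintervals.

f(x) = e^(-x)
a = 0.0, b = 2.25, n = 10
h = (b - a)/n = 0.225000

Trapezoidal rule: (h/2)[f(x₀) + 2f(x₁) + 2f(x₂) + ... + f(xₙ)]

x_0 = 0.0000, f(x_0) = 1.000000, coefficient = 1
x_1 = 0.2250, f(x_1) = 0.798516, coefficient = 2
x_2 = 0.4500, f(x_2) = 0.637628, coefficient = 2
x_3 = 0.6750, f(x_3) = 0.509156, coefficient = 2
x_4 = 0.9000, f(x_4) = 0.406570, coefficient = 2
x_5 = 1.1250, f(x_5) = 0.324652, coefficient = 2
x_6 = 1.3500, f(x_6) = 0.259240, coefficient = 2
x_7 = 1.5750, f(x_7) = 0.207008, coefficient = 2
x_8 = 1.8000, f(x_8) = 0.165299, coefficient = 2
x_9 = 2.0250, f(x_9) = 0.131994, coefficient = 2
x_10 = 2.2500, f(x_10) = 0.105399, coefficient = 1

I ≈ (0.225000/2) × 7.985526 = 0.898372
Exact value: 0.894601
Error: 0.003771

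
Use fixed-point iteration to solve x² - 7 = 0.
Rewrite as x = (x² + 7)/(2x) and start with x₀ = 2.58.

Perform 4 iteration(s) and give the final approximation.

Equation: x² - 7 = 0
Fixed-point form: x = (x² + 7)/(2x)
x₀ = 2.58

x_1 = g(2.580000) = 2.646589
x_2 = g(2.646589) = 2.645751
x_3 = g(2.645751) = 2.645751
x_4 = g(2.645751) = 2.645751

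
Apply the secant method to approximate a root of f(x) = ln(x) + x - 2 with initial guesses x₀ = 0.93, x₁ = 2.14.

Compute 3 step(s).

f(x) = ln(x) + x - 2
x₀ = 0.93, x₁ = 2.14

Secant formula: x_{n+1} = x_n - f(x_n)(x_n - x_{n-1})/(f(x_n) - f(x_{n-1}))

Iteration 1:
  f(0.930000) = -1.142571
  f(2.140000) = 0.900806
  x_2 = 2.140000 - 0.900806×(2.140000 - 0.930000)/(0.900806 - (-1.142571))
       = 1.606581
Iteration 2:
  f(2.140000) = 0.900806
  f(1.606581) = 0.080690
  x_3 = 1.606581 - 0.080690×(1.606581 - 2.140000)/(0.080690 - 0.900806)
       = 1.554099
Iteration 3:
  f(1.606581) = 0.080690
  f(1.554099) = -0.005005
  x_4 = 1.554099 - (-0.005005)×(1.554099 - 1.606581)/(-0.005005 - 0.080690)
       = 1.557164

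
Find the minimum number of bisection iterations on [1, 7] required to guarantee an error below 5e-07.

We need (b-a)/2^n ≤ 5e-07
(7 - 1)/2^n ≤ 5e-07
6/2^n ≤ 5e-07
2^n ≥ 12000000
n ≥ log₂(12000000) = 23.52
n ≥ 24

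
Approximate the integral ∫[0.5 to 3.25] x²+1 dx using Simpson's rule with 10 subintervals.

f(x) = x²+1
a = 0.5, b = 3.25, n = 10
h = (b - a)/n = 0.275000

Simpson's rule: (h/3)[f(x₀) + 4f(x₁) + 2f(x₂) + ... + f(xₙ)]

x_0 = 0.5000, f(x_0) = 1.250000, coefficient = 1
x_1 = 0.7750, f(x_1) = 1.600625, coefficient = 4
x_2 = 1.0500, f(x_2) = 2.102500, coefficient = 2
x_3 = 1.3250, f(x_3) = 2.755625, coefficient = 4
x_4 = 1.6000, f(x_4) = 3.560000, coefficient = 2
x_5 = 1.8750, f(x_5) = 4.515625, coefficient = 4
x_6 = 2.1500, f(x_6) = 5.622500, coefficient = 2
x_7 = 2.4250, f(x_7) = 6.880625, coefficient = 4
x_8 = 2.7000, f(x_8) = 8.290000, coefficient = 2
x_9 = 2.9750, f(x_9) = 9.850625, coefficient = 4
x_10 = 3.2500, f(x_10) = 11.562500, coefficient = 1

I ≈ (0.275000/3) × 154.375000 = 14.151042
Exact value: 14.151042
Error: 0.000000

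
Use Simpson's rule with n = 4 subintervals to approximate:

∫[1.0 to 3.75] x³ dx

f(x) = x³
a = 1.0, b = 3.75, n = 4
h = (b - a)/n = 0.687500

Simpson's rule: (h/3)[f(x₀) + 4f(x₁) + 2f(x₂) + ... + f(xₙ)]

x_0 = 1.0000, f(x_0) = 1.000000, coefficient = 1
x_1 = 1.6875, f(x_1) = 4.805420, coefficient = 4
x_2 = 2.3750, f(x_2) = 13.396484, coefficient = 2
x_3 = 3.0625, f(x_3) = 28.722900, coefficient = 4
x_4 = 3.7500, f(x_4) = 52.734375, coefficient = 1

I ≈ (0.687500/3) × 214.640625 = 49.188477
Exact value: 49.188477
Error: 0.000000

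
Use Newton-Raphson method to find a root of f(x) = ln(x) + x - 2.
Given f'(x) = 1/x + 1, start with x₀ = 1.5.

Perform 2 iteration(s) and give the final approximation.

f(x) = ln(x) + x - 2
f'(x) = 1/x + 1
x₀ = 1.5

Newton-Raphson formula: x_{n+1} = x_n - f(x_n)/f'(x_n)

Iteration 1:
  f(1.500000) = -0.094535
  f'(1.500000) = 1.666667
  x_1 = 1.500000 - (-0.094535)/1.666667 = 1.556721
Iteration 2:
  f(1.556721) = -0.000697
  f'(1.556721) = 1.642376
  x_2 = 1.556721 - (-0.000697)/1.642376 = 1.557146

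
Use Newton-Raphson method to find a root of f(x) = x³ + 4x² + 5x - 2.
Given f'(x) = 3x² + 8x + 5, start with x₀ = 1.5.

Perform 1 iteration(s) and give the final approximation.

f(x) = x³ + 4x² + 5x - 2
f'(x) = 3x² + 8x + 5
x₀ = 1.5

Newton-Raphson formula: x_{n+1} = x_n - f(x_n)/f'(x_n)

Iteration 1:
  f(1.500000) = 17.875000
  f'(1.500000) = 23.750000
  x_1 = 1.500000 - 17.875000/23.750000 = 0.747368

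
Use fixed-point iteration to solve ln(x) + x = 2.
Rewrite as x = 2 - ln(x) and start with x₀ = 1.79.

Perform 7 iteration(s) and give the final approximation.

Equation: ln(x) + x = 2
Fixed-point form: x = 2 - ln(x)
x₀ = 1.79

x_1 = g(1.790000) = 1.417784
x_2 = g(1.417784) = 1.650905
x_3 = g(1.650905) = 1.498677
x_4 = g(1.498677) = 1.595418
x_5 = g(1.595418) = 1.532865
x_6 = g(1.532865) = 1.572862
x_7 = g(1.572862) = 1.547103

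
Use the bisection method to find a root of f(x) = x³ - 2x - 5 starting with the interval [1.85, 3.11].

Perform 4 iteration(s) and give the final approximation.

f(x) = x³ - 2x - 5
Initial interval: [1.85, 3.11]

Iteration 1:
  c_1 = (1.850000 + 3.110000)/2 = 2.480000
  f(c_1) = f(2.480000) = 5.292992
  f(a) × f(c) < 0, new interval: [1.850000, 2.480000]
Iteration 2:
  c_2 = (1.850000 + 2.480000)/2 = 2.165000
  f(c_2) = f(2.165000) = 0.817842
  f(a) × f(c) < 0, new interval: [1.850000, 2.165000]
Iteration 3:
  c_3 = (1.850000 + 2.165000)/2 = 2.007500
  f(c_3) = f(2.007500) = -0.924662
  f(a) × f(c) ≥ 0, new interval: [2.007500, 2.165000]
Iteration 4:
  c_4 = (2.007500 + 2.165000)/2 = 2.086250
  f(c_4) = f(2.086250) = -0.092224
  f(a) × f(c) ≥ 0, new interval: [2.086250, 2.165000]

After 4 iteration(s), the approximation is c_4 = 2.086250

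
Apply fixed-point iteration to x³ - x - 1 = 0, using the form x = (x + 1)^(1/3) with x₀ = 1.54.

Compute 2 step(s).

Equation: x³ - x - 1 = 0
Fixed-point form: x = (x + 1)^(1/3)
x₀ = 1.54

x_1 = g(1.540000) = 1.364409
x_2 = g(1.364409) = 1.332215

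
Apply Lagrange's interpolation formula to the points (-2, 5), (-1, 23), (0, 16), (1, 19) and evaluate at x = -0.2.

Lagrange interpolation formula:
P(x) = Σ yᵢ × Lᵢ(x)
where Lᵢ(x) = Π_{j≠i} (x - xⱼ)/(xᵢ - xⱼ)

L_0(-0.2) = (-0.2 - (-1))/(-2 - (-1)) × (-0.2 - 0)/(-2 - 0) × (-0.2 - 1)/(-2 - 1) = -0.032000
L_1(-0.2) = (-0.2 - (-2))/(-1 - (-2)) × (-0.2 - 0)/(-1 - 0) × (-0.2 - 1)/(-1 - 1) = 0.216000
L_2(-0.2) = (-0.2 - (-2))/(0 - (-2)) × (-0.2 - (-1))/(0 - (-1)) × (-0.2 - 1)/(0 - 1) = 0.864000
L_3(-0.2) = (-0.2 - (-2))/(1 - (-2)) × (-0.2 - (-1))/(1 - (-1)) × (-0.2 - 0)/(1 - 0) = -0.048000

P(-0.2) = 5×L_0(-0.2) + 23×L_1(-0.2) + 16×L_2(-0.2) + 19×L_3(-0.2)
P(-0.2) = 17.720000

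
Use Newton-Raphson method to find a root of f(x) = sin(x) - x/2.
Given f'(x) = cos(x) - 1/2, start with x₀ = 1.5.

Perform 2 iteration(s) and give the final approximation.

f(x) = sin(x) - x/2
f'(x) = cos(x) - 1/2
x₀ = 1.5

Newton-Raphson formula: x_{n+1} = x_n - f(x_n)/f'(x_n)

Iteration 1:
  f(1.500000) = 0.247495
  f'(1.500000) = -0.429263
  x_1 = 1.500000 - 0.247495/(-0.429263) = 2.076558
Iteration 2:
  f(2.076558) = -0.163473
  f'(2.076558) = -0.984474
  x_2 = 2.076558 - (-0.163473)/(-0.984474) = 1.910507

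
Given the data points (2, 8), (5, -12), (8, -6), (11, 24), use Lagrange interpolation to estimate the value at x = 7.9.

Lagrange interpolation formula:
P(x) = Σ yᵢ × Lᵢ(x)
where Lᵢ(x) = Π_{j≠i} (x - xⱼ)/(xᵢ - xⱼ)

L_0(7.9) = (7.9 - 5)/(2 - 5) × (7.9 - 8)/(2 - 8) × (7.9 - 11)/(2 - 11) = -0.005549
L_1(7.9) = (7.9 - 2)/(5 - 2) × (7.9 - 8)/(5 - 8) × (7.9 - 11)/(5 - 11) = 0.033870
L_2(7.9) = (7.9 - 2)/(8 - 2) × (7.9 - 5)/(8 - 5) × (7.9 - 11)/(8 - 11) = 0.982241
L_3(7.9) = (7.9 - 2)/(11 - 2) × (7.9 - 5)/(11 - 5) × (7.9 - 8)/(11 - 8) = -0.010562

P(7.9) = 8×L_0(7.9) + (-12)×L_1(7.9) + (-6)×L_2(7.9) + 24×L_3(7.9)
P(7.9) = -6.597765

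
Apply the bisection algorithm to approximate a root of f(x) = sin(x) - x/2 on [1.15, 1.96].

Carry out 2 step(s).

f(x) = sin(x) - x/2
Initial interval: [1.15, 1.96]

Iteration 1:
  c_1 = (1.150000 + 1.960000)/2 = 1.555000
  f(c_1) = f(1.555000) = 0.222375
  f(a) × f(c) ≥ 0, new interval: [1.555000, 1.960000]
Iteration 2:
  c_2 = (1.555000 + 1.960000)/2 = 1.757500
  f(c_2) = f(1.757500) = 0.103871
  f(a) × f(c) ≥ 0, new interval: [1.757500, 1.960000]

After 2 iteration(s), the approximation is c_2 = 1.757500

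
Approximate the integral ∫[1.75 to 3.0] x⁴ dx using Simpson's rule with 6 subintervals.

f(x) = x⁴
a = 1.75, b = 3.0, n = 6
h = (b - a)/n = 0.208333

Simpson's rule: (h/3)[f(x₀) + 4f(x₁) + 2f(x₂) + ... + f(xₙ)]

x_0 = 1.7500, f(x_0) = 9.378906, coefficient = 1
x_1 = 1.9583, f(x_1) = 14.707758, coefficient = 4
x_2 = 2.1667, f(x_2) = 22.037809, coefficient = 2
x_3 = 2.3750, f(x_3) = 31.816650, coefficient = 4
x_4 = 2.5833, f(x_4) = 44.537085, coefficient = 2
x_5 = 2.7917, f(x_5) = 60.737127, coefficient = 4
x_6 = 3.0000, f(x_6) = 81.000000, coefficient = 1

I ≈ (0.208333/3) × 652.574834 = 45.317697
Exact value: 45.317383
Error: 0.000314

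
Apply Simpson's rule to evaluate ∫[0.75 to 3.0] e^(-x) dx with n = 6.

f(x) = e^(-x)
a = 0.75, b = 3.0, n = 6
h = (b - a)/n = 0.375000

Simpson's rule: (h/3)[f(x₀) + 4f(x₁) + 2f(x₂) + ... + f(xₙ)]

x_0 = 0.7500, f(x_0) = 0.472367, coefficient = 1
x_1 = 1.1250, f(x_1) = 0.324652, coefficient = 4
x_2 = 1.5000, f(x_2) = 0.223130, coefficient = 2
x_3 = 1.8750, f(x_3) = 0.153355, coefficient = 4
x_4 = 2.2500, f(x_4) = 0.105399, coefficient = 2
x_5 = 2.6250, f(x_5) = 0.072440, coefficient = 4
x_6 = 3.0000, f(x_6) = 0.049787, coefficient = 1

I ≈ (0.375000/3) × 3.381001 = 0.422625
Exact value: 0.422579
Error: 0.000046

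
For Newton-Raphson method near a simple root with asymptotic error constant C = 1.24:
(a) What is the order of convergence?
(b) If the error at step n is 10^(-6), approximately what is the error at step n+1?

(a) Newton-Raphson has quadratic (order 2) convergence near simple roots.
    This means |e_{n+1}| ≈ C|e_n|².

(b) With |e_n| = 10^(-6) and C = 1.24:
    |e_{n+1}| ≈ 1.24 × (10^(-6))² = 1.24 × 10^(-12)

(a) 2 (quadratic); (b) |e_{n+1}| ≈ 1.240e-12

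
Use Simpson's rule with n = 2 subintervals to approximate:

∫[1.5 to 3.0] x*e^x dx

f(x) = x*e^x
a = 1.5, b = 3.0, n = 2
h = (b - a)/n = 0.750000

Simpson's rule: (h/3)[f(x₀) + 4f(x₁) + 2f(x₂) + ... + f(xₙ)]

x_0 = 1.5000, f(x_0) = 6.722534, coefficient = 1
x_1 = 2.2500, f(x_1) = 21.347406, coefficient = 4
x_2 = 3.0000, f(x_2) = 60.256611, coefficient = 1

I ≈ (0.750000/3) × 152.368767 = 38.092192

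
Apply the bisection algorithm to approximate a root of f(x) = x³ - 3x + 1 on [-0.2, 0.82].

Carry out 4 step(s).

f(x) = x³ - 3x + 1
Initial interval: [-0.2, 0.82]

Iteration 1:
  c_1 = (-0.200000 + 0.820000)/2 = 0.310000
  f(c_1) = f(0.310000) = 0.099791
  f(a) × f(c) ≥ 0, new interval: [0.310000, 0.820000]
Iteration 2:
  c_2 = (0.310000 + 0.820000)/2 = 0.565000
  f(c_2) = f(0.565000) = -0.514638
  f(a) × f(c) < 0, new interval: [0.310000, 0.565000]
Iteration 3:
  c_3 = (0.310000 + 0.565000)/2 = 0.437500
  f(c_3) = f(0.437500) = -0.228760
  f(a) × f(c) < 0, new interval: [0.310000, 0.437500]
Iteration 4:
  c_4 = (0.310000 + 0.437500)/2 = 0.373750
  f(c_4) = f(0.373750) = -0.069041
  f(a) × f(c) < 0, new interval: [0.310000, 0.373750]

After 4 iteration(s), the approximation is c_4 = 0.373750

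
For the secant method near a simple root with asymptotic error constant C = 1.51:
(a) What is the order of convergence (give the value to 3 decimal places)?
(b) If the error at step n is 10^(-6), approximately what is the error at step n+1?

(a) Secant method has superlinear convergence with order φ = (1+√5)/2 ≈ 1.618.
    This means |e_{n+1}| ≈ C|e_n|^1.618.

(b) With |e_n| = 10^(-6) and C = 1.51:
    |e_{n+1}| ≈ 1.51 × (10^(-6))^1.618 = 1.51 × 10^(-9.71)

(a) ≈ 1.618 (golden ratio); (b) |e_{n+1}| ≈ 2.956e-10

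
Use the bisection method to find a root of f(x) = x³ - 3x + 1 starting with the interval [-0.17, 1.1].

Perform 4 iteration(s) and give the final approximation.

f(x) = x³ - 3x + 1
Initial interval: [-0.17, 1.1]

Iteration 1:
  c_1 = (-0.170000 + 1.100000)/2 = 0.465000
  f(c_1) = f(0.465000) = -0.294455
  f(a) × f(c) < 0, new interval: [-0.170000, 0.465000]
Iteration 2:
  c_2 = (-0.170000 + 0.465000)/2 = 0.147500
  f(c_2) = f(0.147500) = 0.560709
  f(a) × f(c) ≥ 0, new interval: [0.147500, 0.465000]
Iteration 3:
  c_3 = (0.147500 + 0.465000)/2 = 0.306250
  f(c_3) = f(0.306250) = 0.109973
  f(a) × f(c) ≥ 0, new interval: [0.306250, 0.465000]
Iteration 4:
  c_4 = (0.306250 + 0.465000)/2 = 0.385625
  f(c_4) = f(0.385625) = -0.099530
  f(a) × f(c) < 0, new interval: [0.306250, 0.385625]

After 4 iteration(s), the approximation is c_4 = 0.385625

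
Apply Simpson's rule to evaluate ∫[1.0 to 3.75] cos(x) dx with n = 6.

f(x) = cos(x)
a = 1.0, b = 3.75, n = 6
h = (b - a)/n = 0.458333

Simpson's rule: (h/3)[f(x₀) + 4f(x₁) + 2f(x₂) + ... + f(xₙ)]

x_0 = 1.0000, f(x_0) = 0.540302, coefficient = 1
x_1 = 1.4583, f(x_1) = 0.112226, coefficient = 4
x_2 = 1.9167, f(x_2) = -0.339016, coefficient = 2
x_3 = 2.3750, f(x_3) = -0.720278, coefficient = 4
x_4 = 2.8333, f(x_4) = -0.952863, coefficient = 2
x_5 = 3.2917, f(x_5) = -0.988760, coefficient = 4
x_6 = 3.7500, f(x_6) = -0.820559, coefficient = 1

I ≈ (0.458333/3) × -9.251264 = -1.413388
Exact value: -1.413032
Error: 0.000355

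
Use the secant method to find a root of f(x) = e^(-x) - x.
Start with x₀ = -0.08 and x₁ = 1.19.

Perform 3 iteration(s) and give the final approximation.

f(x) = e^(-x) - x
x₀ = -0.08, x₁ = 1.19

Secant formula: x_{n+1} = x_n - f(x_n)(x_n - x_{n-1})/(f(x_n) - f(x_{n-1}))

Iteration 1:
  f(-0.080000) = 1.163287
  f(1.190000) = -0.885779
  x_2 = 1.190000 - (-0.885779)×(1.190000 - (-0.080000))/(-0.885779 - 1.163287)
       = 0.640999
Iteration 2:
  f(1.190000) = -0.885779
  f(0.640999) = -0.114233
  x_3 = 0.640999 - (-0.114233)×(0.640999 - 1.190000)/(-0.114233 - (-0.885779))
       = 0.559715
Iteration 3:
  f(0.640999) = -0.114233
  f(0.559715) = 0.011656
  x_4 = 0.559715 - 0.011656×(0.559715 - 0.640999)/(0.011656 - (-0.114233))
       = 0.567242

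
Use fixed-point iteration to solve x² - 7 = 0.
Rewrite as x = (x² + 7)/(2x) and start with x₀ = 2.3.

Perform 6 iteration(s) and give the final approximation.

Equation: x² - 7 = 0
Fixed-point form: x = (x² + 7)/(2x)
x₀ = 2.3

x_1 = g(2.300000) = 2.671739
x_2 = g(2.671739) = 2.645878
x_3 = g(2.645878) = 2.645751
x_4 = g(2.645751) = 2.645751
x_5 = g(2.645751) = 2.645751
x_6 = g(2.645751) = 2.645751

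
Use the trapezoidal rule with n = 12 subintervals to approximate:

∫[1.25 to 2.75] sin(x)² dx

f(x) = sin(x)²
a = 1.25, b = 2.75, n = 12
h = (b - a)/n = 0.125000

Trapezoidal rule: (h/2)[f(x₀) + 2f(x₁) + 2f(x₂) + ... + f(xₙ)]

x_0 = 1.2500, f(x_0) = 0.900572, coefficient = 1
x_1 = 1.3750, f(x_1) = 0.962151, coefficient = 2
x_2 = 1.5000, f(x_2) = 0.994996, coefficient = 2
x_3 = 1.6250, f(x_3) = 0.997065, coefficient = 2
x_4 = 1.7500, f(x_4) = 0.968228, coefficient = 2
x_5 = 1.8750, f(x_5) = 0.910280, coefficient = 2
x_6 = 2.0000, f(x_6) = 0.826822, coefficient = 2
x_7 = 2.1250, f(x_7) = 0.723044, coefficient = 2
x_8 = 2.2500, f(x_8) = 0.605398, coefficient = 2
x_9 = 2.3750, f(x_9) = 0.481199, coefficient = 2
x_10 = 2.5000, f(x_10) = 0.358169, coefficient = 2
x_11 = 2.6250, f(x_11) = 0.243957, coefficient = 2
x_12 = 2.7500, f(x_12) = 0.145665, coefficient = 1

I ≈ (0.125000/2) × 17.188855 = 1.074303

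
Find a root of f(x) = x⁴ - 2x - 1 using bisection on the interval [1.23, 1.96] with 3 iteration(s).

f(x) = x⁴ - 2x - 1
Initial interval: [1.23, 1.96]

Iteration 1:
  c_1 = (1.230000 + 1.960000)/2 = 1.595000
  f(c_1) = f(1.595000) = 2.282063
  f(a) × f(c) < 0, new interval: [1.230000, 1.595000]
Iteration 2:
  c_2 = (1.230000 + 1.595000)/2 = 1.412500
  f(c_2) = f(1.412500) = 0.155648
  f(a) × f(c) < 0, new interval: [1.230000, 1.412500]
Iteration 3:
  c_3 = (1.230000 + 1.412500)/2 = 1.321250
  f(c_3) = f(1.321250) = -0.595026
  f(a) × f(c) ≥ 0, new interval: [1.321250, 1.412500]

After 3 iteration(s), the approximation is c_3 = 1.321250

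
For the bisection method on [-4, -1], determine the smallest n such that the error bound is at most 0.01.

We need (b-a)/2^n ≤ 0.01
(-1 - (-4))/2^n ≤ 0.01
3/2^n ≤ 0.01
2^n ≥ 300
n ≥ log₂(300) = 8.23
n ≥ 9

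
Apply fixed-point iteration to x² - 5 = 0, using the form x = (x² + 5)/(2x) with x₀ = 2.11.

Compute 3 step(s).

Equation: x² - 5 = 0
Fixed-point form: x = (x² + 5)/(2x)
x₀ = 2.11

x_1 = g(2.110000) = 2.239834
x_2 = g(2.239834) = 2.236071
x_3 = g(2.236071) = 2.236068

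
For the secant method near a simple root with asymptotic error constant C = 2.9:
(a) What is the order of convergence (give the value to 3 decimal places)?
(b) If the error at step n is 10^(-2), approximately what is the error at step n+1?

(a) Secant method has superlinear convergence with order φ = (1+√5)/2 ≈ 1.618.
    This means |e_{n+1}| ≈ C|e_n|^1.618.

(b) With |e_n| = 10^(-2) and C = 2.9:
    |e_{n+1}| ≈ 2.9 × (10^(-2))^1.618 = 2.9 × 10^(-3.24)

(a) ≈ 1.618 (golden ratio); (b) |e_{n+1}| ≈ 1.684e-03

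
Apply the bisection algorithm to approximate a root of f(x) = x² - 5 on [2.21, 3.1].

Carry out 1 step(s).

f(x) = x² - 5
Initial interval: [2.21, 3.1]

Iteration 1:
  c_1 = (2.210000 + 3.100000)/2 = 2.655000
  f(c_1) = f(2.655000) = 2.049025
  f(a) × f(c) < 0, new interval: [2.210000, 2.655000]

After 1 iteration(s), the approximation is c_1 = 2.655000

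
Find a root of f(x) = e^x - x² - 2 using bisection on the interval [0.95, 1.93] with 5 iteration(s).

f(x) = e^x - x² - 2
Initial interval: [0.95, 1.93]

Iteration 1:
  c_1 = (0.950000 + 1.930000)/2 = 1.440000
  f(c_1) = f(1.440000) = 0.147096
  f(a) × f(c) < 0, new interval: [0.950000, 1.440000]
Iteration 2:
  c_2 = (0.950000 + 1.440000)/2 = 1.195000
  f(c_2) = f(1.195000) = -0.124467
  f(a) × f(c) ≥ 0, new interval: [1.195000, 1.440000]
Iteration 3:
  c_3 = (1.195000 + 1.440000)/2 = 1.317500
  f(c_3) = f(1.317500) = -0.001732
  f(a) × f(c) ≥ 0, new interval: [1.317500, 1.440000]
Iteration 4:
  c_4 = (1.317500 + 1.440000)/2 = 1.378750
  f(c_4) = f(1.378750) = 0.068985
  f(a) × f(c) < 0, new interval: [1.317500, 1.378750]
Iteration 5:
  c_5 = (1.317500 + 1.378750)/2 = 1.348125
  f(c_5) = f(1.348125) = 0.032759
  f(a) × f(c) < 0, new interval: [1.317500, 1.348125]

After 5 iteration(s), the approximation is c_5 = 1.348125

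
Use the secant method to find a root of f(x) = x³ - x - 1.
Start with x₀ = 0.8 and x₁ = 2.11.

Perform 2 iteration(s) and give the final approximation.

f(x) = x³ - x - 1
x₀ = 0.8, x₁ = 2.11

Secant formula: x_{n+1} = x_n - f(x_n)(x_n - x_{n-1})/(f(x_n) - f(x_{n-1}))

Iteration 1:
  f(0.800000) = -1.288000
  f(2.110000) = 6.283931
  x_2 = 2.110000 - 6.283931×(2.110000 - 0.800000)/(6.283931 - (-1.288000))
       = 1.022834
Iteration 2:
  f(2.110000) = 6.283931
  f(1.022834) = -0.952757
  x_3 = 1.022834 - (-0.952757)×(1.022834 - 2.110000)/(-0.952757 - 6.283931)
       = 1.165966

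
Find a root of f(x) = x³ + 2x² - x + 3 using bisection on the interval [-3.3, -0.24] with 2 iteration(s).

f(x) = x³ + 2x² - x + 3
Initial interval: [-3.3, -0.24]

Iteration 1:
  c_1 = (-3.300000 + (-0.240000))/2 = -1.770000
  f(c_1) = f(-1.770000) = 5.490567
  f(a) × f(c) < 0, new interval: [-3.300000, -1.770000]
Iteration 2:
  c_2 = (-3.300000 + (-1.770000))/2 = -2.535000
  f(c_2) = f(-2.535000) = 2.096970
  f(a) × f(c) < 0, new interval: [-3.300000, -2.535000]

After 2 iteration(s), the approximation is c_2 = -2.535000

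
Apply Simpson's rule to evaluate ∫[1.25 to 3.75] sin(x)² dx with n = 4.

f(x) = sin(x)²
a = 1.25, b = 3.75, n = 4
h = (b - a)/n = 0.625000

Simpson's rule: (h/3)[f(x₀) + 4f(x₁) + 2f(x₂) + ... + f(xₙ)]

x_0 = 1.2500, f(x_0) = 0.900572, coefficient = 1
x_1 = 1.8750, f(x_1) = 0.910280, coefficient = 4
x_2 = 2.5000, f(x_2) = 0.358169, coefficient = 2
x_3 = 3.1250, f(x_3) = 0.000275, coefficient = 4
x_4 = 3.7500, f(x_4) = 0.326682, coefficient = 1

I ≈ (0.625000/3) × 5.585812 = 1.163711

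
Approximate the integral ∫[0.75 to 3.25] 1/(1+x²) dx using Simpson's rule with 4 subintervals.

f(x) = 1/(1+x²)
a = 0.75, b = 3.25, n = 4
h = (b - a)/n = 0.625000

Simpson's rule: (h/3)[f(x₀) + 4f(x₁) + 2f(x₂) + ... + f(xₙ)]

x_0 = 0.7500, f(x_0) = 0.640000, coefficient = 1
x_1 = 1.3750, f(x_1) = 0.345946, coefficient = 4
x_2 = 2.0000, f(x_2) = 0.200000, coefficient = 2
x_3 = 2.6250, f(x_3) = 0.126733, coefficient = 4
x_4 = 3.2500, f(x_4) = 0.086486, coefficient = 1

I ≈ (0.625000/3) × 3.017201 = 0.628584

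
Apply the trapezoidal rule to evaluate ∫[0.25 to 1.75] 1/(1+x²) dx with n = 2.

f(x) = 1/(1+x²)
a = 0.25, b = 1.75, n = 2
h = (b - a)/n = 0.750000

Trapezoidal rule: (h/2)[f(x₀) + 2f(x₁) + 2f(x₂) + ... + f(xₙ)]

x_0 = 0.2500, f(x_0) = 0.941176, coefficient = 1
x_1 = 1.0000, f(x_1) = 0.500000, coefficient = 2
x_2 = 1.7500, f(x_2) = 0.246154, coefficient = 1

I ≈ (0.750000/2) × 2.187330 = 0.820249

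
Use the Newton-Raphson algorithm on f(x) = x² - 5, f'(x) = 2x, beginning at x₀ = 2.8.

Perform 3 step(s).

f(x) = x² - 5
f'(x) = 2x
x₀ = 2.8

Newton-Raphson formula: x_{n+1} = x_n - f(x_n)/f'(x_n)

Iteration 1:
  f(2.800000) = 2.840000
  f'(2.800000) = 5.600000
  x_1 = 2.800000 - 2.840000/5.600000 = 2.292857
Iteration 2:
  f(2.292857) = 0.257194
  f'(2.292857) = 4.585714
  x_2 = 2.292857 - 0.257194/4.585714 = 2.236771
Iteration 3:
  f(2.236771) = 0.003146
  f'(2.236771) = 4.473543
  x_3 = 2.236771 - 0.003146/4.473543 = 2.236068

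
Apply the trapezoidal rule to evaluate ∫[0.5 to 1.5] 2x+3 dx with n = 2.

f(x) = 2x+3
a = 0.5, b = 1.5, n = 2
h = (b - a)/n = 0.500000

Trapezoidal rule: (h/2)[f(x₀) + 2f(x₁) + 2f(x₂) + ... + f(xₙ)]

x_0 = 0.5000, f(x_0) = 4.000000, coefficient = 1
x_1 = 1.0000, f(x_1) = 5.000000, coefficient = 2
x_2 = 1.5000, f(x_2) = 6.000000, coefficient = 1

I ≈ (0.500000/2) × 20.000000 = 5.000000
Exact value: 5.000000
Error: 0.000000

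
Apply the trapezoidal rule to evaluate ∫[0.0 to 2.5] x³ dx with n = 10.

f(x) = x³
a = 0.0, b = 2.5, n = 10
h = (b - a)/n = 0.250000

Trapezoidal rule: (h/2)[f(x₀) + 2f(x₁) + 2f(x₂) + ... + f(xₙ)]

x_0 = 0.0000, f(x_0) = 0.000000, coefficient = 1
x_1 = 0.2500, f(x_1) = 0.015625, coefficient = 2
x_2 = 0.5000, f(x_2) = 0.125000, coefficient = 2
x_3 = 0.7500, f(x_3) = 0.421875, coefficient = 2
x_4 = 1.0000, f(x_4) = 1.000000, coefficient = 2
x_5 = 1.2500, f(x_5) = 1.953125, coefficient = 2
x_6 = 1.5000, f(x_6) = 3.375000, coefficient = 2
x_7 = 1.7500, f(x_7) = 5.359375, coefficient = 2
x_8 = 2.0000, f(x_8) = 8.000000, coefficient = 2
x_9 = 2.2500, f(x_9) = 11.390625, coefficient = 2
x_10 = 2.5000, f(x_10) = 15.625000, coefficient = 1

I ≈ (0.250000/2) × 78.906250 = 9.863281
Exact value: 9.765625
Error: 0.097656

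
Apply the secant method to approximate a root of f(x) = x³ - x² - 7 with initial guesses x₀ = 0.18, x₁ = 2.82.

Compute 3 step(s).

f(x) = x³ - x² - 7
x₀ = 0.18, x₁ = 2.82

Secant formula: x_{n+1} = x_n - f(x_n)(x_n - x_{n-1})/(f(x_n) - f(x_{n-1}))

Iteration 1:
  f(0.180000) = -7.026568
  f(2.820000) = 7.473368
  x_2 = 2.820000 - 7.473368×(2.820000 - 0.180000)/(7.473368 - (-7.026568))
       = 1.459326
Iteration 2:
  f(2.820000) = 7.473368
  f(1.459326) = -6.021806
  x_3 = 1.459326 - (-6.021806)×(1.459326 - 2.820000)/(-6.021806 - 7.473368)
       = 2.066485
Iteration 3:
  f(1.459326) = -6.021806
  f(2.066485) = -2.445728
  x_4 = 2.066485 - (-2.445728)×(2.066485 - 1.459326)/(-2.445728 - (-6.021806))
       = 2.481729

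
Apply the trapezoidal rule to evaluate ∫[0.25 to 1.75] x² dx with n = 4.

f(x) = x²
a = 0.25, b = 1.75, n = 4
h = (b - a)/n = 0.375000

Trapezoidal rule: (h/2)[f(x₀) + 2f(x₁) + 2f(x₂) + ... + f(xₙ)]

x_0 = 0.2500, f(x_0) = 0.062500, coefficient = 1
x_1 = 0.6250, f(x_1) = 0.390625, coefficient = 2
x_2 = 1.0000, f(x_2) = 1.000000, coefficient = 2
x_3 = 1.3750, f(x_3) = 1.890625, coefficient = 2
x_4 = 1.7500, f(x_4) = 3.062500, coefficient = 1

I ≈ (0.375000/2) × 9.687500 = 1.816406
Exact value: 1.781250
Error: 0.035156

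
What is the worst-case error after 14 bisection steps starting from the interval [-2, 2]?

Bisection error bound: |error| ≤ (b-a)/2^n
|error| ≤ (2 - (-2))/2^14 = 4/2^14
|error| ≤ 0.0002441406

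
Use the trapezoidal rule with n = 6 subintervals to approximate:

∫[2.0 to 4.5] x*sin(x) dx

f(x) = x*sin(x)
a = 2.0, b = 4.5, n = 6
h = (b - a)/n = 0.416667

Trapezoidal rule: (h/2)[f(x₀) + 2f(x₁) + 2f(x₂) + ... + f(xₙ)]

x_0 = 2.0000, f(x_0) = 1.818595, coefficient = 1
x_1 = 2.4167, f(x_1) = 1.602443, coefficient = 2
x_2 = 2.8333, f(x_2) = 0.859635, coefficient = 2
x_3 = 3.2500, f(x_3) = -0.351634, coefficient = 2
x_4 = 3.6667, f(x_4) = -1.838016, coefficient = 2
x_5 = 4.0833, f(x_5) = -3.301716, coefficient = 2
x_6 = 4.5000, f(x_6) = -4.398886, coefficient = 1

I ≈ (0.416667/2) × -8.638867 = -1.799764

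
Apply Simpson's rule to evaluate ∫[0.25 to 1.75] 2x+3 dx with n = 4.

f(x) = 2x+3
a = 0.25, b = 1.75, n = 4
h = (b - a)/n = 0.375000

Simpson's rule: (h/3)[f(x₀) + 4f(x₁) + 2f(x₂) + ... + f(xₙ)]

x_0 = 0.2500, f(x_0) = 3.500000, coefficient = 1
x_1 = 0.6250, f(x_1) = 4.250000, coefficient = 4
x_2 = 1.0000, f(x_2) = 5.000000, coefficient = 2
x_3 = 1.3750, f(x_3) = 5.750000, coefficient = 4
x_4 = 1.7500, f(x_4) = 6.500000, coefficient = 1

I ≈ (0.375000/3) × 60.000000 = 7.500000
Exact value: 7.500000
Error: 0.000000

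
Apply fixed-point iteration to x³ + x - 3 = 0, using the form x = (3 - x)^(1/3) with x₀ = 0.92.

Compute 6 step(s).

Equation: x³ + x - 3 = 0
Fixed-point form: x = (3 - x)^(1/3)
x₀ = 0.92

x_1 = g(0.920000) = 1.276501
x_2 = g(1.276501) = 1.198957
x_3 = g(1.198957) = 1.216675
x_4 = g(1.216675) = 1.212672
x_5 = g(1.212672) = 1.213579
x_6 = g(1.213579) = 1.213374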